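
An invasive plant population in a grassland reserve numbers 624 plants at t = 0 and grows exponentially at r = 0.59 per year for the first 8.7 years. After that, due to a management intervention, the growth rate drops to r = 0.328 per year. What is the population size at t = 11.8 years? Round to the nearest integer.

292421 plants

Phase 1: N(8.7) = 624·e^(0.59×8.7) = 624·e^5.133 = 105784.
Phase 2 runs for 11.8 − 8.7 = 3.1 years at r = 0.328.
N(11.8) = 105784·e^(0.328×3.1) = 105784·e^1.017 = 292421.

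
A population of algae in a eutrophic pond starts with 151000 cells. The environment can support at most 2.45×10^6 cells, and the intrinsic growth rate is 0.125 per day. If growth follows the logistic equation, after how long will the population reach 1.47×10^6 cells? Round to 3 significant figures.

A = (K − N₀)/N₀ = (2.45×10^6 − 151000)/151000 = 15.225.
Solve 2.45×10^6/(1 + 15.225·e^(−0.125t)) = 1.47×10^6: 1 + 15.225·e^(−0.125t) = 1.6667, so e^(−0.125t) = 0.0437872.
−0.125·t = ln(0.0437872) = -3.1284, so t = 3.1284/0.125 = 25.027.

25.0 days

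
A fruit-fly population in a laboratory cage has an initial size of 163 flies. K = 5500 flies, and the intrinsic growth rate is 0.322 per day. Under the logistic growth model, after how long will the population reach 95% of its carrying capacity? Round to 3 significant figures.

A = (K − N₀)/N₀ = (5500 − 163)/163 = 32.742.
Solve 5500/(1 + 32.742·e^(−0.322t)) = 5225: 1 + 32.742·e^(−0.322t) = 1.0526, so e^(−0.322t) = 0.00160745.
−0.322·t = ln(0.00160745) = -6.4331, so t = 6.4331/0.322 = 19.979.

20.0 days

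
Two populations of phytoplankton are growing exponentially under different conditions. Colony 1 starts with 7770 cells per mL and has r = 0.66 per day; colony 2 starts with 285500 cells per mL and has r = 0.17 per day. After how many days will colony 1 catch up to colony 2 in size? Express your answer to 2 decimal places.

Set 7770·e^(0.66t) = 285500·e^(0.17t).
e^((0.66 − 0.17)t) = 285500/7770 → e^(0.49·t) = 36.744.
0.49·t = ln(36.744) = 3.604, so t = 3.604/0.49 = 7.355.

7.36 days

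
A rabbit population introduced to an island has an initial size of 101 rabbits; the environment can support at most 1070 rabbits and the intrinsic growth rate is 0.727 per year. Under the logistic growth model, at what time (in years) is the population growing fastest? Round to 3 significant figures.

3.11 years

Logistic growth is fastest at N = K/2 = 535.
A = (K − N₀)/N₀ = 9.5941. Set K/(1 + A·e^(−rt)) = K/2 → A·e^(−rt) = 1.
e^(−0.727t) = 1/9.5941 = 0.104231, so t = ln(9.5941)/0.727 = 2.2611/0.727 = 3.1102.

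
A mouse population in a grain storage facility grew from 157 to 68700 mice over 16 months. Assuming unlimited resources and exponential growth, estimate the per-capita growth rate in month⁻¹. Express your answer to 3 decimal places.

0.380 per month

From N(t) = N₀·e^(rt): e^(r·16) = 68700/157 = 437.58.
r·16 = ln(437.58) = 6.0813, so r = 6.0813/16 = 0.38008.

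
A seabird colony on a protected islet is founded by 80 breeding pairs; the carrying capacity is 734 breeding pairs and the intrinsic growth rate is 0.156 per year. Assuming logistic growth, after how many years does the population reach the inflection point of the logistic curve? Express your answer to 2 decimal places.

Logistic growth is fastest at N = K/2 = 367.
A = (K − N₀)/N₀ = 8.175. Set K/(1 + A·e^(−rt)) = K/2 → A·e^(−rt) = 1.
e^(−0.156t) = 1/8.175 = 0.122324, so t = ln(8.175)/0.156 = 2.1011/0.156 = 13.468.

13.47 years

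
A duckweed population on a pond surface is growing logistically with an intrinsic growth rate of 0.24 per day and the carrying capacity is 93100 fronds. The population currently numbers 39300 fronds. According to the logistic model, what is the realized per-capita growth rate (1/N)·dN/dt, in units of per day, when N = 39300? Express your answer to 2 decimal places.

0.14 per day

(1/N)·dN/dt = r(1 − N/K) = 0.24 × (1 − 39300/93100).
= 0.24 × 0.57787 = 0.13869.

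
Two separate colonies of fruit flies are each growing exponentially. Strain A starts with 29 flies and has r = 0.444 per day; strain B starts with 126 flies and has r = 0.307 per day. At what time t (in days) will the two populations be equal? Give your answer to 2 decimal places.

10.72 days

Set 29·e^(0.444t) = 126·e^(0.307t).
e^((0.444 − 0.307)t) = 126/29 → e^(0.137·t) = 4.3448.
0.137·t = ln(4.3448) = 1.469, so t = 1.469/0.137 = 10.723.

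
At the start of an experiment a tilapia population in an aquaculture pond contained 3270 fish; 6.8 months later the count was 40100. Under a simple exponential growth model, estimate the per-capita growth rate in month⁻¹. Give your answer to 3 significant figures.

From N(t) = N₀·e^(rt): e^(r·6.8) = 40100/3270 = 12.263.
r·6.8 = ln(12.263) = 2.5066, so r = 2.5066/6.8 = 0.36862.

0.369 per month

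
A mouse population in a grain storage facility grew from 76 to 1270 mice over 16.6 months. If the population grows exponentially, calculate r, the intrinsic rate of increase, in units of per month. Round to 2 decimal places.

From N(t) = N₀·e^(rt): e^(r·16.6) = 1270/76 = 16.711.
r·16.6 = ln(16.711) = 2.816, so r = 2.816/16.6 = 0.16964.

0.17 per month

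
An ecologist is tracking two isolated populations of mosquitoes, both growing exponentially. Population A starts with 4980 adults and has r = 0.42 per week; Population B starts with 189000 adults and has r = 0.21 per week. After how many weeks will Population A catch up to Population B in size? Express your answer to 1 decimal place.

17.3 weeks

Set 4980·e^(0.42t) = 189000·e^(0.21t).
e^((0.42 − 0.21)t) = 189000/4980 → e^(0.21·t) = 37.952.
0.21·t = ln(37.952) = 3.6363, so t = 3.6363/0.21 = 17.316.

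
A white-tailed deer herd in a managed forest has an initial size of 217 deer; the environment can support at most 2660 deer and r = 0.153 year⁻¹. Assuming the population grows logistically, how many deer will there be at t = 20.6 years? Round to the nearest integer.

A = (K − N₀)/N₀ = (2660 − 217)/217 = 11.258.
N(t) = K/(1 + A·e^(−rt)) = 2660/(1 + 11.258×e^(−0.153×20.6)).
e^(−3.152) = 0.042775; denominator = 1 + 11.258×0.042775 = 1.4816.
N = 2660/1.4816 = 1795.4.

1795 deer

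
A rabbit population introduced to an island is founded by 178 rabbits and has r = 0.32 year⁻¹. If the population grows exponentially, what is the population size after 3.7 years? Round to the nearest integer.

N(t) = N₀·e^(rt) = 178 × e^(0.32×3.7) = 178 × e^1.184.
e^1.184 ≈ 3.2674, so N ≈ 178 × 3.2674 = 581.6.

582 rabbits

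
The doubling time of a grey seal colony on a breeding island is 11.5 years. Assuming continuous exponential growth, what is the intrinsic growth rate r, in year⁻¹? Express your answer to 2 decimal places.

0.06 per year

r = ln(2)/t_d = 0.6931/11.5 = 0.060274.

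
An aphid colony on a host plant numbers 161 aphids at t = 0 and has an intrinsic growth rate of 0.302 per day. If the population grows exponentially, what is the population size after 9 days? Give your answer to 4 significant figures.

2439 aphids

N(t) = N₀·e^(rt) = 161 × e^(0.302×9) = 161 × e^2.718.
e^2.718 ≈ 15.15, so N ≈ 161 × 15.15 = 2439.15.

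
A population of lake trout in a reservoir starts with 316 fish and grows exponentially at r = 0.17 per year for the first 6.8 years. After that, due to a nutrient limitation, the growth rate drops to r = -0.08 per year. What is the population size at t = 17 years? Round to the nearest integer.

444 fish

Phase 1: N(6.8) = 316·e^(0.17×6.8) = 316·e^1.156 = 1003.99.
Phase 2 runs for 17 − 6.8 = 10.2 years at r = -0.08.
N(17) = 1003.99·e^(-0.08×10.2) = 1003.99·e^-0.816 = 443.963.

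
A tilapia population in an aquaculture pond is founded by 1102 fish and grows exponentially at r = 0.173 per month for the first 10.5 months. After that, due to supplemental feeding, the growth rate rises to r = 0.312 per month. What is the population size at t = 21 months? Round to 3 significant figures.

179000 fish

Phase 1: N(10.5) = 1102·e^(0.173×10.5) = 1102·e^1.816 = 6777.62.
Phase 2 runs for 21 − 10.5 = 10.5 months at r = 0.312.
N(21) = 6777.62·e^(0.312×10.5) = 6777.62·e^3.276 = 179402.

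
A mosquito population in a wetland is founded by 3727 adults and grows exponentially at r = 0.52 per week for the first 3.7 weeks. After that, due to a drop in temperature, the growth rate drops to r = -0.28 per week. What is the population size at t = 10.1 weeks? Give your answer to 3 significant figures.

Phase 1: N(3.7) = 3727·e^(0.52×3.7) = 3727·e^1.924 = 25523.6.
Phase 2 runs for 10.1 − 3.7 = 6.4 weeks at r = -0.28.
N(10.1) = 25523.6·e^(-0.28×6.4) = 25523.6·e^-1.792 = 4252.91.

4250 adults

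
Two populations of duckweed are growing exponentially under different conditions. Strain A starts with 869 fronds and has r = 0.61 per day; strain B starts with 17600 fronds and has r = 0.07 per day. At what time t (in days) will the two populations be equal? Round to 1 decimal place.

5.6 days

Set 869·e^(0.61t) = 17600·e^(0.07t).
e^((0.61 − 0.07)t) = 17600/869 → e^(0.54·t) = 20.253.
0.54·t = ln(20.253) = 3.0083, so t = 3.0083/0.54 = 5.5709.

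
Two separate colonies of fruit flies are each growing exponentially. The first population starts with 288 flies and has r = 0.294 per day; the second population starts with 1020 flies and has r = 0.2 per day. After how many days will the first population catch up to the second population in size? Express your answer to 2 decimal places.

13.45 days

Set 288·e^(0.294t) = 1020·e^(0.2t).
e^((0.294 − 0.2)t) = 1020/288 → e^(0.094·t) = 3.5417.
0.094·t = ln(3.5417) = 1.2646, so t = 1.2646/0.094 = 13.453.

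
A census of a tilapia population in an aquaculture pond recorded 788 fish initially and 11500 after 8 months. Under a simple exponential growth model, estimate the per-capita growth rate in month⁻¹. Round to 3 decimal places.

0.335 per month

From N(t) = N₀·e^(rt): e^(r·8) = 11500/788 = 14.594.
r·8 = ln(14.594) = 2.6806, so r = 2.6806/8 = 0.33508.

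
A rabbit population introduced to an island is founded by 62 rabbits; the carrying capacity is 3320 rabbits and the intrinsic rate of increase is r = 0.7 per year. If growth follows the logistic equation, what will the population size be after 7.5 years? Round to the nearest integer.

2602 rabbits

A = (K − N₀)/N₀ = (3320 − 62)/62 = 52.548.
N(t) = K/(1 + A·e^(−rt)) = 3320/(1 + 52.548×e^(−0.7×7.5)).
e^(−5.25) = 0.0052475; denominator = 1 + 52.548×0.0052475 = 1.2757.
N = 3320/1.2757 = 2602.39.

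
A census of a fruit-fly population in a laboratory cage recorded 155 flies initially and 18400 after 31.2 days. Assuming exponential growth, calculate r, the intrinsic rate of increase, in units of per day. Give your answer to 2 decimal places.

0.15 per day

From N(t) = N₀·e^(rt): e^(r·31.2) = 18400/155 = 118.71.
r·31.2 = ln(118.71) = 4.7767, so r = 4.7767/31.2 = 0.1531.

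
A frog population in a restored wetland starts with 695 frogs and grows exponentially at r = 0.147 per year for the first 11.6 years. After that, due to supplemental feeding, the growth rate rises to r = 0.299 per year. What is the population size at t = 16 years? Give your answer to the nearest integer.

14253 frogs

Phase 1: N(11.6) = 695·e^(0.147×11.6) = 695·e^1.705 = 3824.23.
Phase 2 runs for 16 − 11.6 = 4.4 years at r = 0.299.
N(16) = 3824.23·e^(0.299×4.4) = 3824.23·e^1.316 = 14252.8.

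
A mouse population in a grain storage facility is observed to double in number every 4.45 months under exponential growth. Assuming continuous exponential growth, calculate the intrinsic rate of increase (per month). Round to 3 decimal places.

0.156 per month

r = ln(2)/t_d = 0.6931/4.45 = 0.15576.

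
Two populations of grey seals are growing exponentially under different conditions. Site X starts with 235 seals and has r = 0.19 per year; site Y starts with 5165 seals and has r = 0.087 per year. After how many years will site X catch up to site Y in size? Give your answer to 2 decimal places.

30.00 years

Set 235·e^(0.19t) = 5165·e^(0.087t).
e^((0.19 − 0.087)t) = 5165/235 → e^(0.103·t) = 21.979.
0.103·t = ln(21.979) = 3.0901, so t = 3.0901/0.103 = 30.001.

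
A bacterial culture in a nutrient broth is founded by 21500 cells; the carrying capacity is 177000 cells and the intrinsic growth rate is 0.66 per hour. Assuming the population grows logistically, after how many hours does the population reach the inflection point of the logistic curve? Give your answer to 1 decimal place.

Logistic growth is fastest at N = K/2 = 88500.
A = (K − N₀)/N₀ = 7.2326. Set K/(1 + A·e^(−rt)) = K/2 → A·e^(−rt) = 1.
e^(−0.66t) = 1/7.2326 = 0.138264, so t = ln(7.2326)/0.66 = 1.9786/0.66 = 2.9979.

3.0 hours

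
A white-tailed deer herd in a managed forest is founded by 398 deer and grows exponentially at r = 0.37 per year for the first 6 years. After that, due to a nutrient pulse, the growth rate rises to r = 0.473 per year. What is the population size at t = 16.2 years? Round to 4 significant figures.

456400 deer

Phase 1: N(6) = 398·e^(0.37×6) = 398·e^2.22 = 3664.52.
Phase 2 runs for 16.2 − 6 = 10.2 years at r = 0.473.
N(16.2) = 3664.52·e^(0.473×10.2) = 3664.52·e^4.825 = 456367.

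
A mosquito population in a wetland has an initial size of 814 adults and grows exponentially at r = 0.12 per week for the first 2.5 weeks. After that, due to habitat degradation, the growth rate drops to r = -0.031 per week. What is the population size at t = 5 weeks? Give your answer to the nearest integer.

1017 adults

Phase 1: N(2.5) = 814·e^(0.12×2.5) = 814·e^0.3 = 1098.79.
Phase 2 runs for 5 − 2.5 = 2.5 weeks at r = -0.031.
N(5) = 1098.79·e^(-0.031×2.5) = 1098.79·e^-0.0775 = 1016.85.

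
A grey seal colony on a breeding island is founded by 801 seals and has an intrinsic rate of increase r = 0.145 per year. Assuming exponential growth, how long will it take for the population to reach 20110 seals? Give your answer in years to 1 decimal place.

22.2 years

Set N₀·e^(rt) = 20110: e^(0.145·t) = 20110/801 = 25.106.
0.145·t = ln(25.106) = 3.2231, so t = 3.2231/0.145 = 22.228.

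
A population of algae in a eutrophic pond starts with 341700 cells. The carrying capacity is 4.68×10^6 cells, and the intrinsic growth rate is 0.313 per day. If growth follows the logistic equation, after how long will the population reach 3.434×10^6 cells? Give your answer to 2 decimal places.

A = (K − N₀)/N₀ = (4.68×10^6 − 341700)/341700 = 12.696.
Solve 4.68×10^6/(1 + 12.696·e^(−0.313t)) = 3.434×10^6: 1 + 12.696·e^(−0.313t) = 1.3628, so e^(−0.313t) = 0.0285787.
−0.313·t = ln(0.0285787) = -3.5551, so t = 3.5551/0.313 = 11.358.

11.36 days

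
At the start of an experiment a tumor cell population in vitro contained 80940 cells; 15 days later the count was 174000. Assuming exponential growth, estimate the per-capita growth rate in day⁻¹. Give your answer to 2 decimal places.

0.05 per day

From N(t) = N₀·e^(rt): e^(r·15) = 174000/80940 = 2.1497.
r·15 = ln(2.1497) = 0.76535, so r = 0.76535/15 = 0.051023.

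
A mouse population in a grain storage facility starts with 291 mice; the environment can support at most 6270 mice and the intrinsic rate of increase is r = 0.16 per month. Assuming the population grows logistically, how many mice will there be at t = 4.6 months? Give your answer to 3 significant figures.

A = (K − N₀)/N₀ = (6270 − 291)/291 = 20.546.
N(t) = K/(1 + A·e^(−rt)) = 6270/(1 + 20.546×e^(−0.16×4.6)).
e^(−0.736) = 0.47903; denominator = 1 + 20.546×0.47903 = 10.842.
N = 6270/10.842 = 578.293.

578 mice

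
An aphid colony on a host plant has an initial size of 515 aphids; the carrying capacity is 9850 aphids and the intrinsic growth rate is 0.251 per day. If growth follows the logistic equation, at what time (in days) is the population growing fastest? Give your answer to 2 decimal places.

Logistic growth is fastest at N = K/2 = 4925.
A = (K − N₀)/N₀ = 18.126. Set K/(1 + A·e^(−rt)) = K/2 → A·e^(−rt) = 1.
e^(−0.251t) = 1/18.126 = 0.0551687, so t = ln(18.126)/0.251 = 2.8974/0.251 = 11.543.

11.54 days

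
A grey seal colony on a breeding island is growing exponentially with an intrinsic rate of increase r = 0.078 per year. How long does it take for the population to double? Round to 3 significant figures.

Doubling time t_d = ln(2)/r = 0.6931/0.078 = 8.8865.

8.89 years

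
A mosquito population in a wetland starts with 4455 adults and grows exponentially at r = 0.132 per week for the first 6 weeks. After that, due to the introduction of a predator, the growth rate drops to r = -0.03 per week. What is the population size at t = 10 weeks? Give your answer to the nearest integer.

Phase 1: N(6) = 4455·e^(0.132×6) = 4455·e^0.792 = 9835.78.
Phase 2 runs for 10 − 6 = 4 weeks at r = -0.03.
N(10) = 9835.78·e^(-0.03×4) = 9835.78·e^-0.12 = 8723.56.

8724 adults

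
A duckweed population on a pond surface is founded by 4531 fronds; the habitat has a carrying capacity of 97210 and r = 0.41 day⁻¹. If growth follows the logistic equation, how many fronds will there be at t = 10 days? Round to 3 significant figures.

72600 fronds

A = (K − N₀)/N₀ = (97210 − 4531)/4531 = 20.454.
N(t) = K/(1 + A·e^(−rt)) = 97210/(1 + 20.454×e^(−0.41×10)).
e^(−4.1) = 0.016573; denominator = 1 + 20.454×0.016573 = 1.339.
N = 97210/1.339 = 72599.8.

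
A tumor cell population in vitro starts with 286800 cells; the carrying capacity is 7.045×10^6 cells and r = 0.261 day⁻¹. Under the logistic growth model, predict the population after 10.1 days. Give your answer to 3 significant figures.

2620000 cells

A = (K − N₀)/N₀ = (7.045×10^6 − 286800)/286800 = 23.564.
N(t) = K/(1 + A·e^(−rt)) = 7.045×10^6/(1 + 23.564×e^(−0.261×10.1)).
e^(−2.636) = 0.07164; denominator = 1 + 23.564×0.07164 = 2.6881.
N = 7.045×10^6/2.6881 = 2.620772×10^6.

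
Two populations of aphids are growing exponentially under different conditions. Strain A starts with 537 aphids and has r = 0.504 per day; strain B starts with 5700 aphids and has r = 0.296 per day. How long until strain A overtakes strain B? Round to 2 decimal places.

11.36 days

Set 537·e^(0.504t) = 5700·e^(0.296t).
e^((0.504 − 0.296)t) = 5700/537 → e^(0.208·t) = 10.615.
0.208·t = ln(10.615) = 2.3622, so t = 2.3622/0.208 = 11.357.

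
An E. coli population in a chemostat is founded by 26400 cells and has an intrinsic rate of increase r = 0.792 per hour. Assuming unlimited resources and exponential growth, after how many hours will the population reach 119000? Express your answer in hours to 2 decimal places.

Set N₀·e^(rt) = 119000: e^(0.792·t) = 119000/26400 = 4.5076.
0.792·t = ln(4.5076) = 1.5058, so t = 1.5058/0.792 = 1.9012.

1.90 hours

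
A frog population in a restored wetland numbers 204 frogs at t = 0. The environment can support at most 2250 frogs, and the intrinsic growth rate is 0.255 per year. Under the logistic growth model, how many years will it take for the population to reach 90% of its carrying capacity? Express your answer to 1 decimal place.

17.7 years

A = (K − N₀)/N₀ = (2250 − 204)/204 = 10.029.
Solve 2250/(1 + 10.029·e^(−0.255t)) = 2025: 1 + 10.029·e^(−0.255t) = 1.1111, so e^(−0.255t) = 0.0110785.
−0.255·t = ln(0.0110785) = -4.5027, so t = 4.5027/0.255 = 17.658.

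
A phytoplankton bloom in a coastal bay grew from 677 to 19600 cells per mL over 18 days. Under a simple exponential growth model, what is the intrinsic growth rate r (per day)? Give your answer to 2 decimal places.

0.19 per day

From N(t) = N₀·e^(rt): e^(r·18) = 19600/677 = 28.951.
r·18 = ln(28.951) = 3.3656, so r = 3.3656/18 = 0.18698.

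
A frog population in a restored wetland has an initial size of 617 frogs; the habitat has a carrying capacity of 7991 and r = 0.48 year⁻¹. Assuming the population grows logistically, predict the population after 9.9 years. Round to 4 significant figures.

7244 frogs

A = (K − N₀)/N₀ = (7991 − 617)/617 = 11.951.
N(t) = K/(1 + A·e^(−rt)) = 7991/(1 + 11.951×e^(−0.48×9.9)).
e^(−4.752) = 0.0086344; denominator = 1 + 11.951×0.0086344 = 1.1032.
N = 7991/1.1032 = 7243.52.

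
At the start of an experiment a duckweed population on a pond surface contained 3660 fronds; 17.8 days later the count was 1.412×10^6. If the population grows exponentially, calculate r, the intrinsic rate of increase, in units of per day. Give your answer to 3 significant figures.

From N(t) = N₀·e^(rt): e^(r·17.8) = 1.412×10^6/3660 = 385.79.
r·17.8 = ln(385.79) = 5.9553, so r = 5.9553/17.8 = 0.33457.

0.335 per day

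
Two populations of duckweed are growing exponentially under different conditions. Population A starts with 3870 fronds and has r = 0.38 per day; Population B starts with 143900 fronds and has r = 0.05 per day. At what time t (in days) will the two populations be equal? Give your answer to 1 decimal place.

Set 3870·e^(0.38t) = 143900·e^(0.05t).
e^((0.38 − 0.05)t) = 143900/3870 → e^(0.33·t) = 37.183.
0.33·t = ln(37.183) = 3.6159, so t = 3.6159/0.33 = 10.957.

11.0 days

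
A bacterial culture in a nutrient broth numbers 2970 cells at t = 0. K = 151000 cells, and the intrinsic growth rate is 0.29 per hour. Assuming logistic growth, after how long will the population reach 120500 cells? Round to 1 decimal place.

A = (K − N₀)/N₀ = (151000 − 2970)/2970 = 49.842.
Solve 151000/(1 + 49.842·e^(−0.29t)) = 120500: 1 + 49.842·e^(−0.29t) = 1.2531, so e^(−0.29t) = 0.00507831.
−0.29·t = ln(0.00507831) = -5.2828, so t = 5.2828/0.29 = 18.216.

18.2 hours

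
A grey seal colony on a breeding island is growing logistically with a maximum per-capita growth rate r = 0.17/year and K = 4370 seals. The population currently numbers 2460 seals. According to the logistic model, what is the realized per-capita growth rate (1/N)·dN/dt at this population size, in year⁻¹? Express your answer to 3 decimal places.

0.074 per year

(1/N)·dN/dt = r(1 − N/K) = 0.17 × (1 − 2460/4370).
= 0.17 × 0.43707 = 0.074302.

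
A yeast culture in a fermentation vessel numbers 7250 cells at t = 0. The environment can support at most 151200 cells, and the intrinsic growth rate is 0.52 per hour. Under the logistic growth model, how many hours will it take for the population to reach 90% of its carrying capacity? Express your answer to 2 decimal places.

9.97 hours

A = (K − N₀)/N₀ = (151200 − 7250)/7250 = 19.855.
Solve 151200/(1 + 19.855·e^(−0.52t)) = 136080: 1 + 19.855·e^(−0.52t) = 1.1111, so e^(−0.52t) = 0.00559608.
−0.52·t = ln(0.00559608) = -5.1857, so t = 5.1857/0.52 = 9.9725.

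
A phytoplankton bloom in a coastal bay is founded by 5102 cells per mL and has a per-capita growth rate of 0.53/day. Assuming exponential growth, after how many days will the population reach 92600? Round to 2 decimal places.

5.47 days

Set N₀·e^(rt) = 92600: e^(0.53·t) = 92600/5102 = 18.15.
0.53·t = ln(18.15) = 2.8987, so t = 2.8987/0.53 = 5.4692.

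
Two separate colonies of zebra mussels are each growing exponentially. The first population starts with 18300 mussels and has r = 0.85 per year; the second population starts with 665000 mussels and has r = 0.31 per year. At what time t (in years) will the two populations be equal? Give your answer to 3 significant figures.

Set 18300·e^(0.85t) = 665000·e^(0.31t).
e^((0.85 − 0.31)t) = 665000/18300 → e^(0.54·t) = 36.339.
0.54·t = ln(36.339) = 3.5929, so t = 3.5929/0.54 = 6.6535.

6.65 years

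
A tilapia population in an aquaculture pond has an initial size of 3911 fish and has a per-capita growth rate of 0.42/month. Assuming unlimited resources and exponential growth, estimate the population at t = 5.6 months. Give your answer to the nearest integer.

41091 fish

N(t) = N₀·e^(rt) = 3911 × e^(0.42×5.6) = 3911 × e^2.352.
e^2.352 ≈ 10.507, so N ≈ 3911 × 10.507 = 41091.2.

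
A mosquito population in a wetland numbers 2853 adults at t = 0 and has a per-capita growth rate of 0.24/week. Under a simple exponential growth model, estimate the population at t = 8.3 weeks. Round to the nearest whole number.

20913 adults

N(t) = N₀·e^(rt) = 2853 × e^(0.24×8.3) = 2853 × e^1.992.
e^1.992 ≈ 7.3302, so N ≈ 2853 × 7.3302 = 20913.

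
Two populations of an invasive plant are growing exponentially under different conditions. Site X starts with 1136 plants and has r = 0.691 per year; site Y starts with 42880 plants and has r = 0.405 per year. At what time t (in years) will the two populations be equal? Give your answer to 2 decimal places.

Set 1136·e^(0.691t) = 42880·e^(0.405t).
e^((0.691 − 0.405)t) = 42880/1136 → e^(0.286·t) = 37.746.
0.286·t = ln(37.746) = 3.6309, so t = 3.6309/0.286 = 12.695.

12.70 years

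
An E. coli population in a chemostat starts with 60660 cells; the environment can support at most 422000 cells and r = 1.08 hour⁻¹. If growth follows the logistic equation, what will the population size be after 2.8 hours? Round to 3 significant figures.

A = (K − N₀)/N₀ = (422000 − 60660)/60660 = 5.9568.
N(t) = K/(1 + A·e^(−rt)) = 422000/(1 + 5.9568×e^(−1.08×2.8)).
e^(−3.024) = 0.048606; denominator = 1 + 5.9568×0.048606 = 1.2895.
N = 422000/1.2895 = 327249.

327000 cells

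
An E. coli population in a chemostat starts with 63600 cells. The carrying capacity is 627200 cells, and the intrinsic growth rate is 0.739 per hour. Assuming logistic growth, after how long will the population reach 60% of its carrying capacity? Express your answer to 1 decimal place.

A = (K − N₀)/N₀ = (627200 − 63600)/63600 = 8.8616.
Solve 627200/(1 + 8.8616·e^(−0.739t)) = 376320: 1 + 8.8616·e^(−0.739t) = 1.6667, so e^(−0.739t) = 0.0752307.
−0.739·t = ln(0.0752307) = -2.5872, so t = 2.5872/0.739 = 3.5009.

3.5 hours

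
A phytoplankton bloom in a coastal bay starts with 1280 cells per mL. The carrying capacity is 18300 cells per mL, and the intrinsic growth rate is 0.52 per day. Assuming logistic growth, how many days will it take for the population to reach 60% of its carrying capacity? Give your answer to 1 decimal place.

A = (K − N₀)/N₀ = (18300 − 1280)/1280 = 13.297.
Solve 18300/(1 + 13.297·e^(−0.52t)) = 10980: 1 + 13.297·e^(−0.52t) = 1.6667, so e^(−0.52t) = 0.0501371.
−0.52·t = ln(0.0501371) = -2.993, so t = 2.993/0.52 = 5.7558.

5.8 days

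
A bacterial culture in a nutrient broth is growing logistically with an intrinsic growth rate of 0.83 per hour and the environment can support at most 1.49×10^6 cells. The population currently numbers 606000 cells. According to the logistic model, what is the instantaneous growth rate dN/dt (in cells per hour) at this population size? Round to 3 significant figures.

dN/dt = rN(1 − N/K) = 0.83 × 606000 × (1 − 606000/1.49×10^6).
1 − 606000/1.49×10^6 = 0.59329; dN/dt = 0.83 × 606000 × 0.59329 = 2.98412×10^5.

298000 cells per hour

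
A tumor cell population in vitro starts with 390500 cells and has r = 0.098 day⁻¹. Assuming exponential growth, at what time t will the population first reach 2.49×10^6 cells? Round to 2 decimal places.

Set N₀·e^(rt) = 2.49×10^6: e^(0.098·t) = 2.49×10^6/390500 = 6.3764.
0.098·t = ln(6.3764) = 1.8526, so t = 1.8526/0.098 = 18.904.

18.90 days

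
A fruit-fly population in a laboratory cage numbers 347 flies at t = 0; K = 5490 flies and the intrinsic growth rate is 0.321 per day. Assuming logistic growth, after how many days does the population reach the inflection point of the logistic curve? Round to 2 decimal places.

8.40 days

Logistic growth is fastest at N = K/2 = 2745.
A = (K − N₀)/N₀ = 14.821. Set K/(1 + A·e^(−rt)) = K/2 → A·e^(−rt) = 1.
e^(−0.321t) = 1/14.821 = 0.0674703, so t = ln(14.821)/0.321 = 2.6961/0.321 = 8.399.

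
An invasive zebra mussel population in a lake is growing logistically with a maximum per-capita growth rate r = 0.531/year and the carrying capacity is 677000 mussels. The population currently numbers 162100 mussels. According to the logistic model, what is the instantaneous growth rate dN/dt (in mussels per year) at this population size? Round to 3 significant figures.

65500 mussels per year

dN/dt = rN(1 − N/K) = 0.531 × 162100 × (1 − 162100/677000).
1 − 162100/677000 = 0.76056; dN/dt = 0.531 × 162100 × 0.76056 = 65465.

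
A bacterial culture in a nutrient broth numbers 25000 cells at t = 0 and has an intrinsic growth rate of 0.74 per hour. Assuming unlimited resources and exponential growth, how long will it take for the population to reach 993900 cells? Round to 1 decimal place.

5.0 hours

Set N₀·e^(rt) = 993900: e^(0.74·t) = 993900/25000 = 39.756.
0.74·t = ln(39.756) = 3.6828, so t = 3.6828/0.74 = 4.9767.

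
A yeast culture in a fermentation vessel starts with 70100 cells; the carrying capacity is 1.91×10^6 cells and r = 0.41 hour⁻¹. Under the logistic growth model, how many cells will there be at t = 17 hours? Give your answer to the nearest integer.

A = (K − N₀)/N₀ = (1.91×10^6 − 70100)/70100 = 26.247.
N(t) = K/(1 + A·e^(−rt)) = 1.91×10^6/(1 + 26.247×e^(−0.41×17)).
e^(−6.97) = 0.00093965; denominator = 1 + 26.247×0.00093965 = 1.0247.
N = 1.91×10^6/1.0247 = 1.864028×10^6.

1864028 cells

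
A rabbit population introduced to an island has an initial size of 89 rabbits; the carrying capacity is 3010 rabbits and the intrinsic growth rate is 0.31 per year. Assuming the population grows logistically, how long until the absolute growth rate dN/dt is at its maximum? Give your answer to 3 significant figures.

11.3 years

Logistic growth is fastest at N = K/2 = 1505.
A = (K − N₀)/N₀ = 32.82. Set K/(1 + A·e^(−rt)) = K/2 → A·e^(−rt) = 1.
e^(−0.31t) = 1/32.82 = 0.030469, so t = ln(32.82)/0.31 = 3.491/0.31 = 11.261.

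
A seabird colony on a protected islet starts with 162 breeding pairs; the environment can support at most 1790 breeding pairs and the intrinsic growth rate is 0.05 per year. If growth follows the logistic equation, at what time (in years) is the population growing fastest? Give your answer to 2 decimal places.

Logistic growth is fastest at N = K/2 = 895.
A = (K − N₀)/N₀ = 10.049. Set K/(1 + A·e^(−rt)) = K/2 → A·e^(−rt) = 1.
e^(−0.05t) = 1/10.049 = 0.0995086, so t = ln(10.049)/0.05 = 2.3075/0.05 = 46.15.

46.15 years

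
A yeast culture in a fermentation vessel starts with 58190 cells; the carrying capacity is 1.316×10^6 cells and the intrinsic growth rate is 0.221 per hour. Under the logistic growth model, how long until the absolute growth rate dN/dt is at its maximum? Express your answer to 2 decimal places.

13.91 hours

Logistic growth is fastest at N = K/2 = 658000.
A = (K − N₀)/N₀ = 21.616. Set K/(1 + A·e^(−rt)) = K/2 → A·e^(−rt) = 1.
e^(−0.221t) = 1/21.616 = 0.0462629, so t = ln(21.616)/0.221 = 3.0734/0.221 = 13.907.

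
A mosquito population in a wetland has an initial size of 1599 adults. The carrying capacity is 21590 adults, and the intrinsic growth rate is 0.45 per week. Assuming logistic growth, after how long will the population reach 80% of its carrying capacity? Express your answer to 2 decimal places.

A = (K − N₀)/N₀ = (21590 − 1599)/1599 = 12.502.
Solve 21590/(1 + 12.502·e^(−0.45t)) = 17272: 1 + 12.502·e^(−0.45t) = 1.25, so e^(−0.45t) = 0.0199965.
−0.45·t = ln(0.0199965) = -3.9122, so t = 3.9122/0.45 = 8.6938.

8.69 weeks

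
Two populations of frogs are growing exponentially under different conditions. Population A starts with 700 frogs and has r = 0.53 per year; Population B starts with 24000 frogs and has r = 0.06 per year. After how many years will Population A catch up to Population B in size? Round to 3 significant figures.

7.52 years

Set 700·e^(0.53t) = 24000·e^(0.06t).
e^((0.53 − 0.06)t) = 24000/700 → e^(0.47·t) = 34.286.
0.47·t = ln(34.286) = 3.5347, so t = 3.5347/0.47 = 7.5207.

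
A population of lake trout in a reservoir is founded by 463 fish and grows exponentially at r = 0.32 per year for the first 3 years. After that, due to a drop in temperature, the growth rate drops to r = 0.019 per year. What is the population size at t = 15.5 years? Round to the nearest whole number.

1533 fish

Phase 1: N(3) = 463·e^(0.32×3) = 463·e^0.96 = 1209.22.
Phase 2 runs for 15.5 − 3 = 12.5 years at r = 0.019.
N(15.5) = 1209.22·e^(0.019×12.5) = 1209.22·e^0.2375 = 1533.38.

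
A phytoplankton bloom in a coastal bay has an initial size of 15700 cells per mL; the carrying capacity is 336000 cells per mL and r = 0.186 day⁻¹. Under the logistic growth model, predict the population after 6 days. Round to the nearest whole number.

A = (K − N₀)/N₀ = (336000 − 15700)/15700 = 20.401.
N(t) = K/(1 + A·e^(−rt)) = 336000/(1 + 20.401×e^(−0.186×6)).
e^(−1.116) = 0.32759; denominator = 1 + 20.401×0.32759 = 7.6832.
N = 336000/7.6832 = 43731.8.

43732 cells per mL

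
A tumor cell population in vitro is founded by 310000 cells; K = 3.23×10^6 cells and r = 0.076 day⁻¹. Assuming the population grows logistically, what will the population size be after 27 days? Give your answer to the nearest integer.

1461421 cells

A = (K − N₀)/N₀ = (3.23×10^6 − 310000)/310000 = 9.4194.
N(t) = K/(1 + A·e^(−rt)) = 3.23×10^6/(1 + 9.4194×e^(−0.076×27)).
e^(−2.052) = 0.12848; denominator = 1 + 9.4194×0.12848 = 2.2102.
N = 3.23×10^6/2.2102 = 1.461421×10^6.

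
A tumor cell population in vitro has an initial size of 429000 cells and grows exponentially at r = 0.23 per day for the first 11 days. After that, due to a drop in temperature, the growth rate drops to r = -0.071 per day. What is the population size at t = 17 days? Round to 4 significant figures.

Phase 1: N(11) = 429000·e^(0.23×11) = 429000·e^2.53 = 5.385454×10^6.
Phase 2 runs for 17 − 11 = 6 days at r = -0.071.
N(17) = 5.385454×10^6·e^(-0.071×6) = 5.385454×10^6·e^-0.426 = 3.517328×10^6.

3517000 cells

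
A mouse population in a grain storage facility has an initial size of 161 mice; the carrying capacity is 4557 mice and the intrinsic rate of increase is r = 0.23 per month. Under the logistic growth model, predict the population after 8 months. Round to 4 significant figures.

853.9 mice

A = (K − N₀)/N₀ = (4557 − 161)/161 = 27.304.
N(t) = K/(1 + A·e^(−rt)) = 4557/(1 + 27.304×e^(−0.23×8)).
e^(−1.84) = 0.15882; denominator = 1 + 27.304×0.15882 = 5.3364.
N = 4557/5.3364 = 853.945.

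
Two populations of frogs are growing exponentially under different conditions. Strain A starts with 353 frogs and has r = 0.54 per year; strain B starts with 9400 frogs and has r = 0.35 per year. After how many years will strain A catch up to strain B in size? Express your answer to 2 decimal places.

Set 353·e^(0.54t) = 9400·e^(0.35t).
e^((0.54 − 0.35)t) = 9400/353 → e^(0.19·t) = 26.629.
0.19·t = ln(26.629) = 3.282, so t = 3.282/0.19 = 17.274.

17.27 years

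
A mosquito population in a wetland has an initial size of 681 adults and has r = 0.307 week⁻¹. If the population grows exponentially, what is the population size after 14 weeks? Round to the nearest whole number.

50089 adults

N(t) = N₀·e^(rt) = 681 × e^(0.307×14) = 681 × e^4.298.
e^4.298 ≈ 73.553, so N ≈ 681 × 73.553 = 50089.3.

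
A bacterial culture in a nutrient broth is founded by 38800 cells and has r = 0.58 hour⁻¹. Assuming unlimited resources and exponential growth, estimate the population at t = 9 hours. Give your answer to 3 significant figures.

7180000 cells

N(t) = N₀·e^(rt) = 38800 × e^(0.58×9) = 38800 × e^5.22.
e^5.22 ≈ 184.93, so N ≈ 38800 × 184.93 = 7.175446×10^6.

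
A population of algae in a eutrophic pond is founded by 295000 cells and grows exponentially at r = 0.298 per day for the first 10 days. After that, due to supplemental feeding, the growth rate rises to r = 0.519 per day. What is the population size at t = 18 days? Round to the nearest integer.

369156280 cells

Phase 1: N(10) = 295000·e^(0.298×10) = 295000·e^2.98 = 5.807906×10^6.
Phase 2 runs for 18 − 10 = 8 days at r = 0.519.
N(18) = 5.807906×10^6·e^(0.519×8) = 5.807906×10^6·e^4.152 = 3.691563×10^8.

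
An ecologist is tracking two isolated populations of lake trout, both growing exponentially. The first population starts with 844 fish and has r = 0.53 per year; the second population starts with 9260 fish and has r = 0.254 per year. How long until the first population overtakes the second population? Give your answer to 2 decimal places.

Set 844·e^(0.53t) = 9260·e^(0.254t).
e^((0.53 − 0.254)t) = 9260/844 → e^(0.276·t) = 10.972.
0.276·t = ln(10.972) = 2.3953, so t = 2.3953/0.276 = 8.6786.

8.68 years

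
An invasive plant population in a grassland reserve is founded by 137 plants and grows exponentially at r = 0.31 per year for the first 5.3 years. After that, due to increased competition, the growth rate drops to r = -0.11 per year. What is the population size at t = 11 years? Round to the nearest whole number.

Phase 1: N(5.3) = 137·e^(0.31×5.3) = 137·e^1.643 = 708.38.
Phase 2 runs for 11 − 5.3 = 5.7 years at r = -0.11.
N(11) = 708.38·e^(-0.11×5.7) = 708.38·e^-0.627 = 378.411.

378 plants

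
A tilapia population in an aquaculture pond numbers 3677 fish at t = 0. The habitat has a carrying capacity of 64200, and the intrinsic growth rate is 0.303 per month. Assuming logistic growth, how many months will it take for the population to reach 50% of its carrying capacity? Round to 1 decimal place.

A = (K − N₀)/N₀ = (64200 − 3677)/3677 = 16.46.
Solve 64200/(1 + 16.46·e^(−0.303t)) = 32100: 1 + 16.46·e^(−0.303t) = 2, so e^(−0.303t) = 0.0607538.
−0.303·t = ln(0.0607538) = -2.8009, so t = 2.8009/0.303 = 9.244.

9.2 months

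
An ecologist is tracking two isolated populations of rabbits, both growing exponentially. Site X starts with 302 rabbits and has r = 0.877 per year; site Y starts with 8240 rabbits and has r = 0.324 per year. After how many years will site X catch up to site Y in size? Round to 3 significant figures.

5.98 years

Set 302·e^(0.877t) = 8240·e^(0.324t).
e^((0.877 − 0.324)t) = 8240/302 → e^(0.553·t) = 27.285.
0.553·t = ln(27.285) = 3.3063, so t = 3.3063/0.553 = 5.9789.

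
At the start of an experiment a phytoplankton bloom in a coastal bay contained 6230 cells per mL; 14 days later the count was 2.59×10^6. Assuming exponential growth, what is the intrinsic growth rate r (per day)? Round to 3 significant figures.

0.431 per day

From N(t) = N₀·e^(rt): e^(r·14) = 2.59×10^6/6230 = 415.73.
r·14 = ln(415.73) = 6.03, so r = 6.03/14 = 0.43072.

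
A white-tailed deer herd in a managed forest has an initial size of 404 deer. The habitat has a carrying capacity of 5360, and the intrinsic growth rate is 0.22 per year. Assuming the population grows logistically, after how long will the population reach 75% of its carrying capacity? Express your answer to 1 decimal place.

16.4 years

A = (K − N₀)/N₀ = (5360 − 404)/404 = 12.267.
Solve 5360/(1 + 12.267·e^(−0.22t)) = 4020: 1 + 12.267·e^(−0.22t) = 1.3333, so e^(−0.22t) = 0.0271725.
−0.22·t = ln(0.0271725) = -3.6056, so t = 3.6056/0.22 = 16.389.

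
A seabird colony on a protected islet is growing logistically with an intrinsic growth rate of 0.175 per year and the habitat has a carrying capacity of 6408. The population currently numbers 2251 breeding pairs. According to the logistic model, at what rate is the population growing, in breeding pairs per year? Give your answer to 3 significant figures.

dN/dt = rN(1 − N/K) = 0.175 × 2251 × (1 − 2251/6408).
1 − 2251/6408 = 0.64872; dN/dt = 0.175 × 2251 × 0.64872 = 255.55.

256 breeding pairs per year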